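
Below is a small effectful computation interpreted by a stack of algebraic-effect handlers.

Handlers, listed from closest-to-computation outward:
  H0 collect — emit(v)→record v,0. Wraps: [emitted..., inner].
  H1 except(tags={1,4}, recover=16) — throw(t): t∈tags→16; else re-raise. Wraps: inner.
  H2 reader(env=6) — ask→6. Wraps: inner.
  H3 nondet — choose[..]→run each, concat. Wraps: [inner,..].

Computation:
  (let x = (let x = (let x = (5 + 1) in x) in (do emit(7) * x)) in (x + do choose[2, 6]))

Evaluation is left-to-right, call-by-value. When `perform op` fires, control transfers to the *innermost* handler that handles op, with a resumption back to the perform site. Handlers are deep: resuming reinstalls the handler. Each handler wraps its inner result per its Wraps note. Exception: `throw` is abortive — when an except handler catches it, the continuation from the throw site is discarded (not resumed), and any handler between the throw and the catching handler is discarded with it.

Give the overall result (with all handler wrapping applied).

Working:
emit(7) @ H0 ⇒ out+=7
choose[2, 6] @ H3
  branch[0] choose=2:
    H0 returns [7, 2]
    H1 returns [7, 2]
    H2 returns [7, 2]
    H3 returns [[7, 2]]
  branch[1] choose=6:
    H0 returns [7, 6]
    H1 returns [7, 6]
    H2 returns [7, 6]
    H3 returns [[7, 6]]
= [[7, 2], [7, 6]]

Answer: [[7, 2], [7, 6]]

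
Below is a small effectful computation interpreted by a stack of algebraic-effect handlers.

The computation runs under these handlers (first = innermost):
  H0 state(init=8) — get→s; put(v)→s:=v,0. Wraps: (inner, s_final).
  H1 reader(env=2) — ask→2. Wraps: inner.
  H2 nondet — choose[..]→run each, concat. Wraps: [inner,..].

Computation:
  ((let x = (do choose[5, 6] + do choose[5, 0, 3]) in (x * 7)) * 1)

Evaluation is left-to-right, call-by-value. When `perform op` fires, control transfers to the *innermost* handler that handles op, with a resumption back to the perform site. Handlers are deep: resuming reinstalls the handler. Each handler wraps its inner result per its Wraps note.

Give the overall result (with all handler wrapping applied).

Evaluation trace:
choose[5, 6] @ H2
  branch[0] choose=5:
    choose[5, 0, 3] @ H2
      branch[0] choose=5:
        H0 returns (70, 8)
        H1 returns (70, 8)
        H2 returns [(70, 8)]
      branch[1] choose=0:
        H0 returns (35, 8)
        H1 returns (35, 8)
        H2 returns [(35, 8)]
      branch[2] choose=3:
        H0 returns (56, 8)
        H1 returns (56, 8)
        H2 returns [(56, 8)]
  branch[1] choose=6:
    choose[5, 0, 3] @ H2
      branch[0] choose=5:
        H0 returns (77, 8)
        H1 returns (77, 8)
        H2 returns [(77, 8)]
      branch[1] choose=0:
        H0 returns (42, 8)
        H1 returns (42, 8)
        H2 returns [(42, 8)]
      branch[2] choose=3:
        H0 returns (63, 8)
        H1 returns (63, 8)
        H2 returns [(63, 8)]
= [(70, 8), (35, 8), (56, 8), (77, 8), (42, 8), (63, 8)]

Answer: [(70, 8), (35, 8), (56, 8), (77, 8), (42, 8), (63, 8)]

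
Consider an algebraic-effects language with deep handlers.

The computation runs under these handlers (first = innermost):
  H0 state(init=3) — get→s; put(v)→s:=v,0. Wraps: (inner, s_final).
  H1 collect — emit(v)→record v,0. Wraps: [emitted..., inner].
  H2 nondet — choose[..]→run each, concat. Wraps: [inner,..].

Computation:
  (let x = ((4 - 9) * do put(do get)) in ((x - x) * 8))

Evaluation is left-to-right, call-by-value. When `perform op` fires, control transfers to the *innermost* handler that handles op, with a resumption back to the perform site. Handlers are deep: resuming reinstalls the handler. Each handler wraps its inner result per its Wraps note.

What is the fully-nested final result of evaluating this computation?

Answer: [[(0, 3)]]

Step-by-step:
get @ H0 ⇒ 3
put(3) @ H0 ⇒ s:=3
H0 returns (0, 3)
H1 returns [(0, 3)]
H2 returns [[(0, 3)]]
= [[(0, 3)]]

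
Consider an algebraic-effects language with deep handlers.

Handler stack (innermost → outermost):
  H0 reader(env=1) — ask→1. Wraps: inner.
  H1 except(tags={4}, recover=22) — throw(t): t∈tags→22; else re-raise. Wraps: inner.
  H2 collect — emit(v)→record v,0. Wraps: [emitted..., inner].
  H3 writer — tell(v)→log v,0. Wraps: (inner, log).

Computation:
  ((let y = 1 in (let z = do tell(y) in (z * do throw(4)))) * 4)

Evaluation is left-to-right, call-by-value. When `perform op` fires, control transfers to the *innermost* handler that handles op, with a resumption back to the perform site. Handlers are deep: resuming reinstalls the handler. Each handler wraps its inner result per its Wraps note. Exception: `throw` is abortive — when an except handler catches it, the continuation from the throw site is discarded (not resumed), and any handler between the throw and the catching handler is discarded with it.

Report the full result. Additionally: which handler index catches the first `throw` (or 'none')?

Answer: ([22], (1)) ; first throw caught by: H1

Evaluation trace:
tell(1) @ H3 ⇒ log+=1
throw(4) @ H1 caught ⇒ 22
H2 returns [22]
H3 returns ([22], (1))
= ([22], (1))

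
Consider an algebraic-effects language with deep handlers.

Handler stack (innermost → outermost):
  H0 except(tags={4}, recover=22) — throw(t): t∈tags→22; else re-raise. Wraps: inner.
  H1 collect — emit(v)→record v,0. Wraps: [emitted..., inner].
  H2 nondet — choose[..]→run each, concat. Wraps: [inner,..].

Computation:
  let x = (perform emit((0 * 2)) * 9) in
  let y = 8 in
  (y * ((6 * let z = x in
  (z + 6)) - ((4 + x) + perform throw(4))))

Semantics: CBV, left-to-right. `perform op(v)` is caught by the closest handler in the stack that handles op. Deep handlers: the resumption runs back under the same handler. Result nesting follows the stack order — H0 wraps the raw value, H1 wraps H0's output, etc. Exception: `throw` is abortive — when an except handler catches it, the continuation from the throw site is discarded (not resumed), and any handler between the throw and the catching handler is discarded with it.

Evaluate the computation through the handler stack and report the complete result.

Working:
emit(0) @ H1 ⇒ out+=0
throw(4) @ H0 caught ⇒ 22
H1 returns [0, 22]
H2 returns [[0, 22]]
= [[0, 22]]

Answer: [[0, 22]]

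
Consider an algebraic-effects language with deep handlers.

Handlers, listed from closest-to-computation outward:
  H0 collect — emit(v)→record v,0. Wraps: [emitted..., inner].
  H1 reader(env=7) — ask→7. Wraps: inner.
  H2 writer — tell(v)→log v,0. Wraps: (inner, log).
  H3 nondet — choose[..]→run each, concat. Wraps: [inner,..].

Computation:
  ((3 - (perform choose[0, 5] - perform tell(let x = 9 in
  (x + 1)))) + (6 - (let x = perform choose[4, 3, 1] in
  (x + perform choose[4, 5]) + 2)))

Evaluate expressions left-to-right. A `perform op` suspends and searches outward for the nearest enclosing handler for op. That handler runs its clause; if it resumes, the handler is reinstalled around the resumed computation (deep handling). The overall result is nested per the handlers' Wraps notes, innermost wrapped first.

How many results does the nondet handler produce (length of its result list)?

Working:
choose[0, 5] @ H3
  branch[0] choose=0:
    tell(10) @ H2 ⇒ log+=10
    choose[4, 3, 1] @ H3
      branch[0] choose=4:
        choose[4, 5] @ H3
          branch[0] choose=4:
            H0 returns [-1]
            H1 returns [-1]
            H2 returns ([-1], (10))
            H3 returns [([-1], (10))]
          branch[1] choose=5:
            H0 returns [-2]
            H1 returns [-2]
            H2 returns ([-2], (10))
            H3 returns [([-2], (10))]
      branch[1] choose=3:
        choose[4, 5] @ H3
          branch[0] choose=4:
            H0 returns [0]
            H1 returns [0]
            H2 returns ([0], (10))
            H3 returns [([0], (10))]
          branch[1] choose=5:
            H0 returns [-1]
            H1 returns [-1]
            H2 returns ([-1], (10))
            H3 returns [([-1], (10))]
      branch[2] choose=1:
        choose[4, 5] @ H3
          branch[0] choose=4:
            H0 returns [2]
            H1 returns [2]
            H2 returns ([2], (10))
            H3 returns [([2], (10))]
          branch[1] choose=5:
            H0 returns [1]
            H1 returns [1]
            H2 returns ([1], (10))
            H3 returns [([1], (10))]
  branch[1] choose=5:
    tell(10) @ H2 ⇒ log+=10
    choose[4, 3, 1] @ H3
      branch[0] choose=4:
        choose[4, 5] @ H3
          branch[0] choose=4:
            H0 returns [-6]
            H1 returns [-6]
            H2 returns ([-6], (10))
            H3 returns [([-6], (10))]
          branch[1] choose=5:
            H0 returns [-7]
            H1 returns [-7]
            H2 returns ([-7], (10))
            H3 returns [([-7], (10))]
      branch[1] choose=3:
        choose[4, 5] @ H3
          branch[0] choose=4:
            H0 returns [-5]
            H1 returns [-5]
            H2 returns ([-5], (10))
            H3 returns [([-5], (10))]
          branch[1] choose=5:
            H0 returns [-6]
            H1 returns [-6]
            H2 returns ([-6], (10))
            H3 returns [([-6], (10))]
      branch[2] choose=1:
        choose[4, 5] @ H3
          branch[0] choose=4:
            H0 returns [-3]
            H1 returns [-3]
            H2 returns ([-3], (10))
            H3 returns [([-3], (10))]
          branch[1] choose=5:
            H0 returns [-4]
            H1 returns [-4]
            H2 returns ([-4], (10))
            H3 returns [([-4], (10))]
= [([-1], (10)), ([-2], (10)), ([0], (10)), ([-1], (10)), ([2], (10)), ([1], (10)), ([-6], (10)), ([-7], (10)), ([-5], (10)), ([-6], (10)), ([-3], (10)), ([-4], (10))]

Answer: 12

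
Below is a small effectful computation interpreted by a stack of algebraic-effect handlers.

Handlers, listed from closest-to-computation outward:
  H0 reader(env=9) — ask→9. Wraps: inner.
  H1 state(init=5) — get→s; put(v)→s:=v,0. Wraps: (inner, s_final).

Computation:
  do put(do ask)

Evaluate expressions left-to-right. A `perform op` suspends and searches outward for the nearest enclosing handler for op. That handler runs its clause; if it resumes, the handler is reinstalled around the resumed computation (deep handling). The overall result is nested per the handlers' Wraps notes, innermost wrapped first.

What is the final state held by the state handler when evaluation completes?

Working:
ask @ H0 ⇒ 9
put(9) @ H1 ⇒ s:=9
H0 returns 0
H1 returns (0, 9)
= (0, 9)

Answer: 9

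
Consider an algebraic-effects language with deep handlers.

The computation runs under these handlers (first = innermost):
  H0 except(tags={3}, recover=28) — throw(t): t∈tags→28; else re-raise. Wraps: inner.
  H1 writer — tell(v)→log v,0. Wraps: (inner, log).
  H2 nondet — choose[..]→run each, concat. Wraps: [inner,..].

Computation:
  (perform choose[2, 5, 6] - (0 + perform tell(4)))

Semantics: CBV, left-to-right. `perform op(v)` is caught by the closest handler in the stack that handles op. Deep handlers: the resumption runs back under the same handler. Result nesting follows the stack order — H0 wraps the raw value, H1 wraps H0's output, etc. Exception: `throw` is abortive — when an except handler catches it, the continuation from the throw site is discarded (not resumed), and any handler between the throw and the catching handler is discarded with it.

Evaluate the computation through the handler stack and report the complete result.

Working:
choose[2, 5, 6] @ H2
  branch[0] choose=2:
    tell(4) @ H1 ⇒ log+=4
    H0 returns 2
    H1 returns (2, (4))
    H2 returns [(2, (4))]
  branch[1] choose=5:
    tell(4) @ H1 ⇒ log+=4
    H0 returns 5
    H1 returns (5, (4))
    H2 returns [(5, (4))]
  branch[2] choose=6:
    tell(4) @ H1 ⇒ log+=4
    H0 returns 6
    H1 returns (6, (4))
    H2 returns [(6, (4))]
= [(2, (4)), (5, (4)), (6, (4))]

Answer: [(2, (4)), (5, (4)), (6, (4))]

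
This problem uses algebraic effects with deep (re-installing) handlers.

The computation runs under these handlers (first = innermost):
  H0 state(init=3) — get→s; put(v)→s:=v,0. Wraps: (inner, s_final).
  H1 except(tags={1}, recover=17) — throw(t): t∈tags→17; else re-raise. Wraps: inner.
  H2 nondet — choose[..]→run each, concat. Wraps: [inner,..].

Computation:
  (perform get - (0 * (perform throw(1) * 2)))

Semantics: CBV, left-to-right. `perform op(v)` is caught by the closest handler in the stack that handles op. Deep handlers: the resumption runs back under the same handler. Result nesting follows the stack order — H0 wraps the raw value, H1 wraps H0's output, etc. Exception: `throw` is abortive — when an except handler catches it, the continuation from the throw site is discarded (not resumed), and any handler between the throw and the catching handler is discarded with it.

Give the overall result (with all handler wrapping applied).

Step-by-step:
get @ H0 ⇒ 3
throw(1) @ H1 caught ⇒ 17
H2 returns [17]
= [17]

Answer: [17]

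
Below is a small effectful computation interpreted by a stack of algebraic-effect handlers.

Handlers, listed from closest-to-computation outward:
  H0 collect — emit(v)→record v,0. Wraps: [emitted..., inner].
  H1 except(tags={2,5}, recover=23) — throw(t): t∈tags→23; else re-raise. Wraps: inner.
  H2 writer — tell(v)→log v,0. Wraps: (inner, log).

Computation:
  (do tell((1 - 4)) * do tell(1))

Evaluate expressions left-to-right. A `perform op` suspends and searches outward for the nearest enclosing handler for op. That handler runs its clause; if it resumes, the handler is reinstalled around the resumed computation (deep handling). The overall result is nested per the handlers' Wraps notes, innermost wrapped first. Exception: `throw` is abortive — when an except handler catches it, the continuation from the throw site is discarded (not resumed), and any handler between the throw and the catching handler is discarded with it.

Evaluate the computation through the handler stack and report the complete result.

Step-by-step:
tell(-3) @ H2 ⇒ log+=-3
tell(1) @ H2 ⇒ log+=1
H0 returns [0]
H1 returns [0]
H2 returns ([0], (-3, 1))
= ([0], (-3, 1))

Answer: ([0], (-3, 1))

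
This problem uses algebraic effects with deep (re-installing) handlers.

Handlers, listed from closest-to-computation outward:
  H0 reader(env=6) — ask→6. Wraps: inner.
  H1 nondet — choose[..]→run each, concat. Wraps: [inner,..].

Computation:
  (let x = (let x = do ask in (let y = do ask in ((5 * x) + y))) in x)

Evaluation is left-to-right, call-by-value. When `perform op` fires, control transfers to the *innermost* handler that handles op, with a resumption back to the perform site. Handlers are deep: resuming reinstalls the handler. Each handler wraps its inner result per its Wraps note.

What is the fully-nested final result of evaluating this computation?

Answer: [36]

Step-by-step:
ask @ H0 ⇒ 6
ask @ H0 ⇒ 6
H0 returns 36
H1 returns [36]
= [36]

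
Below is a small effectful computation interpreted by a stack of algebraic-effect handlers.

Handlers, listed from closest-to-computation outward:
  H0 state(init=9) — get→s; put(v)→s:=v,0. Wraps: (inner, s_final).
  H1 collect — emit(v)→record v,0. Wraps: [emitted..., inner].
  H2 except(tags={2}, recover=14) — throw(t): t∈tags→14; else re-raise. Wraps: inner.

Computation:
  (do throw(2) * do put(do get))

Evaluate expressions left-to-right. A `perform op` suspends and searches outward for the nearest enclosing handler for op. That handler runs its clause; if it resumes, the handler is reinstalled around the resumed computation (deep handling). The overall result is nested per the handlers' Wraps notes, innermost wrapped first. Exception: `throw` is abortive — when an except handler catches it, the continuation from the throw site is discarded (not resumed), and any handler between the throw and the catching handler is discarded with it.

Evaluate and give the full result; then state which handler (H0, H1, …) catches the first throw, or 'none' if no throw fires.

Answer: 14 ; first throw caught by: H2

Working:
throw(2) @ H2 caught ⇒ 14
= 14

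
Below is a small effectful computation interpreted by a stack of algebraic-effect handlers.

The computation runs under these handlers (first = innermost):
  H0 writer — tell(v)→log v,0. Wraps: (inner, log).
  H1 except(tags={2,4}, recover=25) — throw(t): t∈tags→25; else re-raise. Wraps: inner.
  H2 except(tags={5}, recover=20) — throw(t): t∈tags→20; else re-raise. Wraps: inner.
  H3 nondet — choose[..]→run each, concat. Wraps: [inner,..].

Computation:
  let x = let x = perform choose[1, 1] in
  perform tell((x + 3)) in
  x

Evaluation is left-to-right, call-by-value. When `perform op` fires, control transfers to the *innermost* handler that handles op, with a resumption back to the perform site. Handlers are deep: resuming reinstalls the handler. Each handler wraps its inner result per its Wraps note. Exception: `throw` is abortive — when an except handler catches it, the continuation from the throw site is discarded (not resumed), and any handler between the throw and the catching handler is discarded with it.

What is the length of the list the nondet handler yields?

Answer: 2

Step-by-step:
choose[1, 1] @ H3
  branch[0] choose=1:
    tell(4) @ H0 ⇒ log+=4
    H0 returns (0, (4))
    H1 returns (0, (4))
    H2 returns (0, (4))
    H3 returns [(0, (4))]
  branch[1] choose=1:
    tell(4) @ H0 ⇒ log+=4
    H0 returns (0, (4))
    H1 returns (0, (4))
    H2 returns (0, (4))
    H3 returns [(0, (4))]
= [(0, (4)), (0, (4))]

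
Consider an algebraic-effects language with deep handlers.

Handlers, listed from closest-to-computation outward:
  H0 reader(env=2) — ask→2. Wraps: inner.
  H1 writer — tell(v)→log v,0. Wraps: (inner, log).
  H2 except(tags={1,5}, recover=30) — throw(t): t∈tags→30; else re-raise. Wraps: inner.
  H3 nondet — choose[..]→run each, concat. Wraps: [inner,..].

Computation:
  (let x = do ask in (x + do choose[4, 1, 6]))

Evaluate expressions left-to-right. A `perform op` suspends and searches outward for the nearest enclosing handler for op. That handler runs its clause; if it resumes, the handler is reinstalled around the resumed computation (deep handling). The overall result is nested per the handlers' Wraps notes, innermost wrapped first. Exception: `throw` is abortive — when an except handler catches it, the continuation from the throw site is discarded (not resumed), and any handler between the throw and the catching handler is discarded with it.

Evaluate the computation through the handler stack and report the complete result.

Answer: [(6, ()), (3, ()), (8, ())]

Evaluation trace:
ask @ H0 ⇒ 2
choose[4, 1, 6] @ H3
  branch[0] choose=4:
    H0 returns 6
    H1 returns (6, ())
    H2 returns (6, ())
    H3 returns [(6, ())]
  branch[1] choose=1:
    H0 returns 3
    H1 returns (3, ())
    H2 returns (3, ())
    H3 returns [(3, ())]
  branch[2] choose=6:
    H0 returns 8
    H1 returns (8, ())
    H2 returns (8, ())
    H3 returns [(8, ())]
= [(6, ()), (3, ()), (8, ())]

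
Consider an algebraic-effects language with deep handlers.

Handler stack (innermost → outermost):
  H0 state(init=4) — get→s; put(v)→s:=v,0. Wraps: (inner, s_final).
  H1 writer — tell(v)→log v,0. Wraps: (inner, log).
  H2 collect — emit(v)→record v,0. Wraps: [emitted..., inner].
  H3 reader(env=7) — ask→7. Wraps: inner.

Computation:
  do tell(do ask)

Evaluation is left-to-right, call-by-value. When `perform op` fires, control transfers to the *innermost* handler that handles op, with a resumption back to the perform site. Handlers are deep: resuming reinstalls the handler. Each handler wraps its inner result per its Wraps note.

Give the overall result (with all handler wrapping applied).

Evaluation trace:
ask @ H3 ⇒ 7
tell(7) @ H1 ⇒ log+=7
H0 returns (0, 4)
H1 returns ((0, 4), (7))
H2 returns [((0, 4), (7))]
H3 returns [((0, 4), (7))]
= [((0, 4), (7))]

Answer: [((0, 4), (7))]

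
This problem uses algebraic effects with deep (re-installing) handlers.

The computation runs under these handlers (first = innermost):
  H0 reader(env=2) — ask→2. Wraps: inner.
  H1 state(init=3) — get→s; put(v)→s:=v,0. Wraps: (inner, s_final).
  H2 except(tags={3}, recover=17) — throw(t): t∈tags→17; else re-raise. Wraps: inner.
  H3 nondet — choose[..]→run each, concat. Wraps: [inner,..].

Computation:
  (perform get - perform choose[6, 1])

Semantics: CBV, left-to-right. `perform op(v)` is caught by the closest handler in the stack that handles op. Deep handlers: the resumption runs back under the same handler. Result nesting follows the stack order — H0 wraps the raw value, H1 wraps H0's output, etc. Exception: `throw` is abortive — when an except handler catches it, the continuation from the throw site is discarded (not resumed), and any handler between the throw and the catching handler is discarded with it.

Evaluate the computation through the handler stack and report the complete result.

Evaluation trace:
get @ H1 ⇒ 3
choose[6, 1] @ H3
  branch[0] choose=6:
    H0 returns -3
    H1 returns (-3, 3)
    H2 returns (-3, 3)
    H3 returns [(-3, 3)]
  branch[1] choose=1:
    H0 returns 2
    H1 returns (2, 3)
    H2 returns (2, 3)
    H3 returns [(2, 3)]
= [(-3, 3), (2, 3)]

Answer: [(-3, 3), (2, 3)]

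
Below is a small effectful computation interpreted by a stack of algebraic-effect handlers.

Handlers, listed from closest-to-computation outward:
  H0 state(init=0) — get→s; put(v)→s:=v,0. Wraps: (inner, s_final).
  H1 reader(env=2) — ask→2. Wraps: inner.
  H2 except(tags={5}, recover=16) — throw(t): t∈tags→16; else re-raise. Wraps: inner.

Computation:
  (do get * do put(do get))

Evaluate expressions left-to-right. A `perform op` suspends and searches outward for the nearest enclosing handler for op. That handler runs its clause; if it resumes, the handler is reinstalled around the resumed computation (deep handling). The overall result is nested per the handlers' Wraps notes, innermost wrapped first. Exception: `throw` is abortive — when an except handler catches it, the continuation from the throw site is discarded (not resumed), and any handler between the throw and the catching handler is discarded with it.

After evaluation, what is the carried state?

Answer: 0

Evaluation trace:
get @ H0 ⇒ 0
get @ H0 ⇒ 0
put(0) @ H0 ⇒ s:=0
H0 returns (0, 0)
H1 returns (0, 0)
H2 returns (0, 0)
= (0, 0)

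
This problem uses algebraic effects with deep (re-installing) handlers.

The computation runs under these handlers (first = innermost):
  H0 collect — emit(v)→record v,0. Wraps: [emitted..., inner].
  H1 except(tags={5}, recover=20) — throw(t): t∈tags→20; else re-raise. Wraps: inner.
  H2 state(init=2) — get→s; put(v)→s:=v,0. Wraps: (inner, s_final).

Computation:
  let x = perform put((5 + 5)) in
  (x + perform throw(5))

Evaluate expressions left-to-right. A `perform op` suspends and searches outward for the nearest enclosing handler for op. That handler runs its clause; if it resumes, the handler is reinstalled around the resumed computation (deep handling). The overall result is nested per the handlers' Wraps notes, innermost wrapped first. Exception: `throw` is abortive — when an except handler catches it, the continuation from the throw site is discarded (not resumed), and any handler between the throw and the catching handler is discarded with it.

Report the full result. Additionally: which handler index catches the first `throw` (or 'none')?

Answer: (20, 10) ; first throw caught by: H1

Working:
put(10) @ H2 ⇒ s:=10
throw(5) @ H1 caught ⇒ 20
H2 returns (20, 10)
= (20, 10)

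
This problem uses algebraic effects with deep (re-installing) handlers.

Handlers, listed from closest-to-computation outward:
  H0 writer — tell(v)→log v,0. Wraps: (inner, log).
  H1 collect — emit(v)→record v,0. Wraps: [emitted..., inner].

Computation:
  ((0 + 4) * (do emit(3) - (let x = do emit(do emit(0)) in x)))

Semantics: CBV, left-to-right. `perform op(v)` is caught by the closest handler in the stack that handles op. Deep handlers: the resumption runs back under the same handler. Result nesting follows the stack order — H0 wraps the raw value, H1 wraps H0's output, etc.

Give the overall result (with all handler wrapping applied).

Answer: [3, 0, 0, (0, ())]

Evaluation trace:
emit(3) @ H1 ⇒ out+=3
emit(0) @ H1 ⇒ out+=0
emit(0) @ H1 ⇒ out+=0
H0 returns (0, ())
H1 returns [3, 0, 0, (0, ())]
= [3, 0, 0, (0, ())]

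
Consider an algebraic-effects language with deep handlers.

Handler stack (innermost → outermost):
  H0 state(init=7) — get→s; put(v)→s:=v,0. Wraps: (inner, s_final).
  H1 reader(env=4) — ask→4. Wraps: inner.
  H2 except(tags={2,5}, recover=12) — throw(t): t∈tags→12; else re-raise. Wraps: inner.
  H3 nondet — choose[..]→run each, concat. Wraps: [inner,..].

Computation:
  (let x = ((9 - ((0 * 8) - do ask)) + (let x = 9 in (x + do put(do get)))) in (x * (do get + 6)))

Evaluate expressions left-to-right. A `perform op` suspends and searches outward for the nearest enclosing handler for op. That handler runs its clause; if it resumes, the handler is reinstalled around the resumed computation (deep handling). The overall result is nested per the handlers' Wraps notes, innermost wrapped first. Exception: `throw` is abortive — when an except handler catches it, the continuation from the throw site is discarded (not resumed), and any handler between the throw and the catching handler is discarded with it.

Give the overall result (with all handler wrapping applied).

Evaluation trace:
ask @ H1 ⇒ 4
get @ H0 ⇒ 7
put(7) @ H0 ⇒ s:=7
get @ H0 ⇒ 7
H0 returns (286, 7)
H1 returns (286, 7)
H2 returns (286, 7)
H3 returns [(286, 7)]
= [(286, 7)]

Answer: [(286, 7)]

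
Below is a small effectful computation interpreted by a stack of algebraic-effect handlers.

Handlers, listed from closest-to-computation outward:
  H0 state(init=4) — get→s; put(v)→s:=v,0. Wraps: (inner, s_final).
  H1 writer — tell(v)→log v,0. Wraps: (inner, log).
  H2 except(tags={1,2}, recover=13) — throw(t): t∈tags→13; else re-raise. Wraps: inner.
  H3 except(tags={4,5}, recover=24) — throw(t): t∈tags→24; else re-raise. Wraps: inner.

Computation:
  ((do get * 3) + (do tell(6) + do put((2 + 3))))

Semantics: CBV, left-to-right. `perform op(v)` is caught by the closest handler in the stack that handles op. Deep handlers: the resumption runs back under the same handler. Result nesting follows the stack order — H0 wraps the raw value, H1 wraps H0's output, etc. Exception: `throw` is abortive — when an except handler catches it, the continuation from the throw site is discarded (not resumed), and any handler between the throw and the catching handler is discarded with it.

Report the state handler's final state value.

Answer: 5

Evaluation trace:
get @ H0 ⇒ 4
tell(6) @ H1 ⇒ log+=6
put(5) @ H0 ⇒ s:=5
H0 returns (12, 5)
H1 returns ((12, 5), (6))
H2 returns ((12, 5), (6))
H3 returns ((12, 5), (6))
= ((12, 5), (6))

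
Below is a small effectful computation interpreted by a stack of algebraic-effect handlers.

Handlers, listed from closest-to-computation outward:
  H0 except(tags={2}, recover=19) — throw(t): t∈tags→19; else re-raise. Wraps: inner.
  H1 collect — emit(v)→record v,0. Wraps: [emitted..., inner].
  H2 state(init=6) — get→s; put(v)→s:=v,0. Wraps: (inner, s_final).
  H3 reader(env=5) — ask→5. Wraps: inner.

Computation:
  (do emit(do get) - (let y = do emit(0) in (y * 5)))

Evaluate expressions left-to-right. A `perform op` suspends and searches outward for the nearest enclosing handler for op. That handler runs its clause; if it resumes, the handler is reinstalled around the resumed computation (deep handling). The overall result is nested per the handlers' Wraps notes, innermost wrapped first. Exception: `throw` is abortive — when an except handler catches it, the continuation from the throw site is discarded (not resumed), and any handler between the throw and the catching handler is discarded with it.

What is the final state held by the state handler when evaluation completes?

Evaluation trace:
get @ H2 ⇒ 6
emit(6) @ H1 ⇒ out+=6
emit(0) @ H1 ⇒ out+=0
H0 returns 0
H1 returns [6, 0, 0]
H2 returns ([6, 0, 0], 6)
H3 returns ([6, 0, 0], 6)
= ([6, 0, 0], 6)

Answer: 6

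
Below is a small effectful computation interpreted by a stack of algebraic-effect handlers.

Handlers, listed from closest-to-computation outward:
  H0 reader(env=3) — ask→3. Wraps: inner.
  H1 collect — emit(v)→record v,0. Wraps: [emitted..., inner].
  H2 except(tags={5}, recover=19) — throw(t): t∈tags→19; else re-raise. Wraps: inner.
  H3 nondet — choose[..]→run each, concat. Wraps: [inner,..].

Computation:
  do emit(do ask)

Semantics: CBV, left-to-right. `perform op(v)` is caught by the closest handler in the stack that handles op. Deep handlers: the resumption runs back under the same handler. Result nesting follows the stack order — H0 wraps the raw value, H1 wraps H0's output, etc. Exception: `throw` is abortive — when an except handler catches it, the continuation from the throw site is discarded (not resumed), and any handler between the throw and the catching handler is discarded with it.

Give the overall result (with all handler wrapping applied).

Answer: [[3, 0]]

Working:
ask @ H0 ⇒ 3
emit(3) @ H1 ⇒ out+=3
H0 returns 0
H1 returns [3, 0]
H2 returns [3, 0]
H3 returns [[3, 0]]
= [[3, 0]]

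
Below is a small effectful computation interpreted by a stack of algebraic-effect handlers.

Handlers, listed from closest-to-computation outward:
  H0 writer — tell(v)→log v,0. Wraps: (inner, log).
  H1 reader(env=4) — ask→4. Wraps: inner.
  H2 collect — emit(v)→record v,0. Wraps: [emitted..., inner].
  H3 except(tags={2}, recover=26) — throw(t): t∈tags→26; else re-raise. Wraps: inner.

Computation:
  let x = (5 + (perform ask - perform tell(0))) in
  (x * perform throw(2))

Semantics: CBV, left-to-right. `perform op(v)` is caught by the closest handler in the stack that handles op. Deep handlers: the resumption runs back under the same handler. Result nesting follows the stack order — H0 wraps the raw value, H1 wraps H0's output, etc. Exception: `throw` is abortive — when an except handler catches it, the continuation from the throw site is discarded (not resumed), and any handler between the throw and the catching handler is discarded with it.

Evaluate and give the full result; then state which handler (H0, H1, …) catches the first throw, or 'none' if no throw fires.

Answer: 26 ; first throw caught by: H3

Working:
ask @ H1 ⇒ 4
tell(0) @ H0 ⇒ log+=0
throw(2) @ H3 caught ⇒ 26
= 26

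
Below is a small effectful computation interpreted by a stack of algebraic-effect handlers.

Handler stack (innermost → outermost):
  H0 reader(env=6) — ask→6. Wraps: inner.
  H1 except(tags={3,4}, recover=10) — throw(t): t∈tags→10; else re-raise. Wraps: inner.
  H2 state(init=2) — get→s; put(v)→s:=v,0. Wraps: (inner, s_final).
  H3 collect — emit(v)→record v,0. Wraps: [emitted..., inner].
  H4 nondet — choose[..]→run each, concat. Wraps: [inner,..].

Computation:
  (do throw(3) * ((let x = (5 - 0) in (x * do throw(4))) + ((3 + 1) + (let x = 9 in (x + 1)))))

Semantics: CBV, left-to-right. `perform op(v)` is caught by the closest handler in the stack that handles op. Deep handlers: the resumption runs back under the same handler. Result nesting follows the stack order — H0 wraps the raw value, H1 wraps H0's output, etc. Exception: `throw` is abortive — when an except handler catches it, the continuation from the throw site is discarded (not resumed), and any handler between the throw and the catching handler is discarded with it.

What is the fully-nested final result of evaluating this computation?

Step-by-step:
throw(3) @ H1 caught ⇒ 10
H2 returns (10, 2)
H3 returns [(10, 2)]
H4 returns [[(10, 2)]]
= [[(10, 2)]]

Answer: [[(10, 2)]]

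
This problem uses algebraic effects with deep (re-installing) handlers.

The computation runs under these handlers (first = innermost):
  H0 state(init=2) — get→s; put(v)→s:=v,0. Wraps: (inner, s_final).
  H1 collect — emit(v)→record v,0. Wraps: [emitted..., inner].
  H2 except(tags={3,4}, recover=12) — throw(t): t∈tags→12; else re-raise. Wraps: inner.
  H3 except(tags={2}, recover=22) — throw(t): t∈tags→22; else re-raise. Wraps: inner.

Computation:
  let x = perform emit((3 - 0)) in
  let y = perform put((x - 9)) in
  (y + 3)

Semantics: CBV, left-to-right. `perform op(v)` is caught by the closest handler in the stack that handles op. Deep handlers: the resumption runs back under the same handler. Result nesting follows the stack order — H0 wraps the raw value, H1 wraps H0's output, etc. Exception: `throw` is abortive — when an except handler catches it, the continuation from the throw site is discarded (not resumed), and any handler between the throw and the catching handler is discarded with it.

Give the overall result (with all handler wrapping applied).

Working:
emit(3) @ H1 ⇒ out+=3
put(-9) @ H0 ⇒ s:=-9
H0 returns (3, -9)
H1 returns [3, (3, -9)]
H2 returns [3, (3, -9)]
H3 returns [3, (3, -9)]
= [3, (3, -9)]

Answer: [3, (3, -9)]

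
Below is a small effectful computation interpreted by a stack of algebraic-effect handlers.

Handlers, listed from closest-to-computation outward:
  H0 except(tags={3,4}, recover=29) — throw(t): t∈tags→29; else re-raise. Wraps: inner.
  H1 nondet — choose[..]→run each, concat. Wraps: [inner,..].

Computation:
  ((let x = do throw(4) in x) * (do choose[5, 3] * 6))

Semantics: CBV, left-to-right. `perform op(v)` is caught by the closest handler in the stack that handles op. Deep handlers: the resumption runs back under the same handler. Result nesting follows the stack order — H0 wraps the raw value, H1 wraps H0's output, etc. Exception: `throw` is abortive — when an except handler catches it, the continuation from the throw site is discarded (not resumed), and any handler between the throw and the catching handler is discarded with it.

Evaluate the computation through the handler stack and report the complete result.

Answer: [29]

Evaluation trace:
throw(4) @ H0 caught ⇒ 29
H1 returns [29]
= [29]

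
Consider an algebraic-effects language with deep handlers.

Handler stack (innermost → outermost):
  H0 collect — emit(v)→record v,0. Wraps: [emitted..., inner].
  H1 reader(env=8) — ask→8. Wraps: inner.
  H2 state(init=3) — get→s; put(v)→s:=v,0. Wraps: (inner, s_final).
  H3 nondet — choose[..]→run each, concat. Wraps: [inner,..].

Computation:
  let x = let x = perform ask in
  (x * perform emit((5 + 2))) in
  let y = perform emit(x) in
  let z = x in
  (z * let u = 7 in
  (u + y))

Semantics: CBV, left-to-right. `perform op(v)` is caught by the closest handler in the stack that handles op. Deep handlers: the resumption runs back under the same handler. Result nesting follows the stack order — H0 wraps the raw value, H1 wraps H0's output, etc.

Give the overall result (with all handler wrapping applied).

Working:
ask @ H1 ⇒ 8
emit(7) @ H0 ⇒ out+=7
emit(0) @ H0 ⇒ out+=0
H0 returns [7, 0, 0]
H1 returns [7, 0, 0]
H2 returns ([7, 0, 0], 3)
H3 returns [([7, 0, 0], 3)]
= [([7, 0, 0], 3)]

Answer: [([7, 0, 0], 3)]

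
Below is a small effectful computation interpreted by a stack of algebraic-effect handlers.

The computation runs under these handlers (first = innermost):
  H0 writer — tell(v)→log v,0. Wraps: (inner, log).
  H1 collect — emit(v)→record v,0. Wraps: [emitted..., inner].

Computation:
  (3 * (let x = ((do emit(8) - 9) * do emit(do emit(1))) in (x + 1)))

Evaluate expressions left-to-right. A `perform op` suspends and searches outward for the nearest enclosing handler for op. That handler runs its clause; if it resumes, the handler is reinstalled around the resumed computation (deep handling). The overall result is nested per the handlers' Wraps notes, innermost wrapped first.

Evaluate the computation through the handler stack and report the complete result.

Working:
emit(8) @ H1 ⇒ out+=8
emit(1) @ H1 ⇒ out+=1
emit(0) @ H1 ⇒ out+=0
H0 returns (3, ())
H1 returns [8, 1, 0, (3, ())]
= [8, 1, 0, (3, ())]

Answer: [8, 1, 0, (3, ())]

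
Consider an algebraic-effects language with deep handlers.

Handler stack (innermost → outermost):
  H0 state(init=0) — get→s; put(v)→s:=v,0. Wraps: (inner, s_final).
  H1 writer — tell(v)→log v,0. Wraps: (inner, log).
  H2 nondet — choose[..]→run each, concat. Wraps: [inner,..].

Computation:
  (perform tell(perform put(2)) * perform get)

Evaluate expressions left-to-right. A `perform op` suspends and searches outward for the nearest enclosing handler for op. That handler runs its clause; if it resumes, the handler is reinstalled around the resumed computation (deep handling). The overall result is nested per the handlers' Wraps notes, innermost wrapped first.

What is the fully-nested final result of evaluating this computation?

Step-by-step:
put(2) @ H0 ⇒ s:=2
tell(0) @ H1 ⇒ log+=0
get @ H0 ⇒ 2
H0 returns (0, 2)
H1 returns ((0, 2), (0))
H2 returns [((0, 2), (0))]
= [((0, 2), (0))]

Answer: [((0, 2), (0))]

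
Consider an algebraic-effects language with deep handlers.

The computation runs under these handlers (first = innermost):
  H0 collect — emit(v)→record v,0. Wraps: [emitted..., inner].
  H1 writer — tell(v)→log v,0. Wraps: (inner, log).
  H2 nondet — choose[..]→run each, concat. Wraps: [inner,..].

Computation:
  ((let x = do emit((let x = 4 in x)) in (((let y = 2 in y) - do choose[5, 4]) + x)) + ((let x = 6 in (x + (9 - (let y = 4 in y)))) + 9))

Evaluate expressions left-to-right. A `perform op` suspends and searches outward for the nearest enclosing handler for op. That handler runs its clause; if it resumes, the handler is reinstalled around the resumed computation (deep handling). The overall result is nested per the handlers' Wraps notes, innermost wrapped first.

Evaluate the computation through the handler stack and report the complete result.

Answer: [([4, 17], ()), ([4, 18], ())]

Evaluation trace:
emit(4) @ H0 ⇒ out+=4
choose[5, 4] @ H2
  branch[0] choose=5:
    H0 returns [4, 17]
    H1 returns ([4, 17], ())
    H2 returns [([4, 17], ())]
  branch[1] choose=4:
    H0 returns [4, 18]
    H1 returns ([4, 18], ())
    H2 returns [([4, 18], ())]
= [([4, 17], ()), ([4, 18], ())]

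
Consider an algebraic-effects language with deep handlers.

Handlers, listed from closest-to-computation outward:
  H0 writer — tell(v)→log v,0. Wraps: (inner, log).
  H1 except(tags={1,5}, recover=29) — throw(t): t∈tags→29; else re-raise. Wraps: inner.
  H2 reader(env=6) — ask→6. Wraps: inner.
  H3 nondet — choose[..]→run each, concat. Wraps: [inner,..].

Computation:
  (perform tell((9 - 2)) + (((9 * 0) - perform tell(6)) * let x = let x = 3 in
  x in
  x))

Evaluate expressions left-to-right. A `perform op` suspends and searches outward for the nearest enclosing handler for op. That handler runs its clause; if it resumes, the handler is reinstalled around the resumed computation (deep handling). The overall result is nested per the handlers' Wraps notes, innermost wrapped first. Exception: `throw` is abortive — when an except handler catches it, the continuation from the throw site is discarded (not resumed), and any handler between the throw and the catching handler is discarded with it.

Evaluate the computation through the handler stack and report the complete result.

Evaluation trace:
tell(7) @ H0 ⇒ log+=7
tell(6) @ H0 ⇒ log+=6
H0 returns (0, (7, 6))
H1 returns (0, (7, 6))
H2 returns (0, (7, 6))
H3 returns [(0, (7, 6))]
= [(0, (7, 6))]

Answer: [(0, (7, 6))]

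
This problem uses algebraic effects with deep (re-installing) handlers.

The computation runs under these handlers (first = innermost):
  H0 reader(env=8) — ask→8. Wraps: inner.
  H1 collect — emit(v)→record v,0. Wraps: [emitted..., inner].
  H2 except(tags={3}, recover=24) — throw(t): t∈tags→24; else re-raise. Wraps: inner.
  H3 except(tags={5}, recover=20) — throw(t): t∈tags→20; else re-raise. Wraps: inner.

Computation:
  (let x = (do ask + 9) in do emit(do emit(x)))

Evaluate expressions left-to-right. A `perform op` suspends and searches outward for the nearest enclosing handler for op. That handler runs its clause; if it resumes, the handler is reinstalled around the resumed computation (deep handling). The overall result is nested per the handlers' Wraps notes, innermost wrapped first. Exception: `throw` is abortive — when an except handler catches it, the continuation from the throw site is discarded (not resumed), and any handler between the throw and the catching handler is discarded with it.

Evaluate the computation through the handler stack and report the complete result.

Answer: [17, 0, 0]

Working:
ask @ H0 ⇒ 8
emit(17) @ H1 ⇒ out+=17
emit(0) @ H1 ⇒ out+=0
H0 returns 0
H1 returns [17, 0, 0]
H2 returns [17, 0, 0]
H3 returns [17, 0, 0]
= [17, 0, 0]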